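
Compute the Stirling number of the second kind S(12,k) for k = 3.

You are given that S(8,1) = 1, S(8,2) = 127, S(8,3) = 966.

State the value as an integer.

r9: T_9,1=1×1+0=1; T_9,2=2×127+1=255; T_9,3=3×966+127=3025
r10: T_10,1=1×1+0=1; T_10,2=2×255+1=511; T_10,3=3×3025+255=9330
r11: T_11,2=2×511+1=1023; T_11,3=3×9330+511=28501
r12: T_12,3=3×28501+1023=86526
Read S(12,3) = 86526.

86526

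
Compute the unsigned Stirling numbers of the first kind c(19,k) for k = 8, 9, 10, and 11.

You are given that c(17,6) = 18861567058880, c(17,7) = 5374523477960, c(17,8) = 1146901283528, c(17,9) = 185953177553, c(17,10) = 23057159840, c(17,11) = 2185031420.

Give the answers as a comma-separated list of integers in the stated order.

557921681547048, 102417740732658, 14710753408923, 1661573386473

[18] T[18,7]:17*5374523477960+18861567058880=110228466184200 · T[18,8]:17*1146901283528+5374523477960=24871845297936 · T[18,9]:17*185953177553+1146901283528=4308105301929 · T[18,10]:17*23057159840+185953177553=577924894833 · T[18,11]:17*2185031420+23057159840=60202693980
[19] T[19,8]:18*24871845297936+110228466184200=557921681547048 · T[19,9]:18*4308105301929+24871845297936=102417740732658 · T[19,10]:18*577924894833+4308105301929=14710753408923 · T[19,11]:18*60202693980+577924894833=1661573386473
Read c(19,8) = 557921681547048, c(19,9) = 102417740732658, c(19,10) = 14710753408923, c(19,11) = 1661573386473.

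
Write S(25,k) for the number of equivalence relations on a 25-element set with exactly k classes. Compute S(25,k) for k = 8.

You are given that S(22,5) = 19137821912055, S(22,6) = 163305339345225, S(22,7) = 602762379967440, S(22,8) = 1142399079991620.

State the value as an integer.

690223721118368580

[23] T[23,6]:6*163305339345225+19137821912055=998969857983405 · T[23,7]:7*602762379967440+163305339345225=4382641999117305 · T[23,8]:8*1142399079991620+602762379967440=9741955019900400
[24] T[24,7]:7*4382641999117305+998969857983405=31677463851804540 · T[24,8]:8*9741955019900400+4382641999117305=82318282158320505
[25] T[25,8]:8*82318282158320505+31677463851804540=690223721118368580
Read S(25,8) = 690223721118368580.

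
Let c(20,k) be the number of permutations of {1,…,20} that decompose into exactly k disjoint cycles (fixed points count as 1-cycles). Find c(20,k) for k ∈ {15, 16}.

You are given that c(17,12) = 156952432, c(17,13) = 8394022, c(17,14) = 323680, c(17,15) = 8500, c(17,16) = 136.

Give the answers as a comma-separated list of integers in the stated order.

r18: T_18,13=17×8394022+156952432=299650806; T_18,14=17×323680+8394022=13896582; T_18,15=17×8500+323680=468180; T_18,16=17×136+8500=10812
r19: T_19,14=18×13896582+299650806=549789282; T_19,15=18×468180+13896582=22323822; T_19,16=18×10812+468180=662796
r20: T_20,15=19×22323822+549789282=973941900; T_20,16=19×662796+22323822=34916946
Read c(20,15) = 973941900, c(20,16) = 34916946.

973941900, 34916946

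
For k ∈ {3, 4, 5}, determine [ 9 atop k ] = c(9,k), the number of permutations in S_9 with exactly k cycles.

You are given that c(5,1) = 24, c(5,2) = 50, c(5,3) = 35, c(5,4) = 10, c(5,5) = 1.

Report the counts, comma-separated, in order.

118124, 67284, 22449

[6] T[6,1]:5*24+0=120 · T[6,2]:5*50+24=274 · T[6,3]:5*35+50=225 · T[6,4]:5*10+35=85 · T[6,5]:5*1+10=15
[7] T[7,1]:6*120+0=720 · T[7,2]:6*274+120=1764 · T[7,3]:6*225+274=1624 · T[7,4]:6*85+225=735 · T[7,5]:6*15+85=175
[8] T[8,2]:7*1764+720=13068 · T[8,3]:7*1624+1764=13132 · T[8,4]:7*735+1624=6769 · T[8,5]:7*175+735=1960
[9] T[9,3]:8*13132+13068=118124 · T[9,4]:8*6769+13132=67284 · T[9,5]:8*1960+6769=22449
Read c(9,3) = 118124, c(9,4) = 67284, c(9,5) = 22449.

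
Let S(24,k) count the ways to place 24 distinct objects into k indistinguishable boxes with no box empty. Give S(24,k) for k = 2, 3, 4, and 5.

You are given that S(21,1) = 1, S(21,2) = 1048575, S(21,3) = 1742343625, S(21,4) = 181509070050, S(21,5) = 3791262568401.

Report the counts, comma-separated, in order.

8388607, 47063200806, 11681056634501, 485000783495250

[22] T[22,1]:1*1+0=1 · T[22,2]:2*1048575+1=2097151 · T[22,3]:3*1742343625+1048575=5228079450 · T[22,4]:4*181509070050+1742343625=727778623825 · T[22,5]:5*3791262568401+181509070050=19137821912055
[23] T[23,1]:1*1+0=1 · T[23,2]:2*2097151+1=4194303 · T[23,3]:3*5228079450+2097151=15686335501 · T[23,4]:4*727778623825+5228079450=2916342574750 · T[23,5]:5*19137821912055+727778623825=96416888184100
[24] T[24,2]:2*4194303+1=8388607 · T[24,3]:3*15686335501+4194303=47063200806 · T[24,4]:4*2916342574750+15686335501=11681056634501 · T[24,5]:5*96416888184100+2916342574750=485000783495250
Read S(24,2) = 8388607, S(24,3) = 47063200806, S(24,4) = 11681056634501, S(24,5) = 485000783495250.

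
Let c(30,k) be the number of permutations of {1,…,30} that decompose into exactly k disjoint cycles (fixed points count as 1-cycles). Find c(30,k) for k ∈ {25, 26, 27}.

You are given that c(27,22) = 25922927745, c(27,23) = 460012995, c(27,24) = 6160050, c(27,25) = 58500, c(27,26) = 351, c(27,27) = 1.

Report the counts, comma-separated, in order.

80328850875, 1122686019, 11921175

@28  (28,23):460012995·27+25922927745→38343278610, (28,24):6160050·27+460012995→626334345, (28,25):58500·27+6160050→7739550, (28,26):351·27+58500→67977, (28,27):1·27+351→378
@29  (29,24):626334345·28+38343278610→55880640270, (29,25):7739550·28+626334345→843041745, (29,26):67977·28+7739550→9642906, (29,27):378·28+67977→78561
@30  (30,25):843041745·29+55880640270→80328850875, (30,26):9642906·29+843041745→1122686019, (30,27):78561·29+9642906→11921175
Read c(30,25) = 80328850875, c(30,26) = 1122686019, c(30,27) = 11921175.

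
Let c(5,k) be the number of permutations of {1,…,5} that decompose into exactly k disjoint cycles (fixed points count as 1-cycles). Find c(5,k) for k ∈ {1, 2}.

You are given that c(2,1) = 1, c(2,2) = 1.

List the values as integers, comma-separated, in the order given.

24, 50

r3: T_3,1=2×1+0=2; T_3,2=2×1+1=3
r4: T_4,1=3×2+0=6; T_4,2=3×3+2=11
r5: T_5,1=4×6+0=24; T_5,2=4×11+6=50
Read c(5,1) = 24, c(5,2) = 50.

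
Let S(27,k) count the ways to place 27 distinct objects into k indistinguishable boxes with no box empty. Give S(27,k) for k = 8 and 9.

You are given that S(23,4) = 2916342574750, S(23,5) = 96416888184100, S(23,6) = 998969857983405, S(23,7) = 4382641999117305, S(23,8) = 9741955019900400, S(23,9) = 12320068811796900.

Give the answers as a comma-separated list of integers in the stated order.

47628831813556336200, 106563273280541795575

r24: T_24,5=5×96416888184100+2916342574750=485000783495250; T_24,6=6×998969857983405+96416888184100=6090236036084530; T_24,7=7×4382641999117305+998969857983405=31677463851804540; T_24,8=8×9741955019900400+4382641999117305=82318282158320505; T_24,9=9×12320068811796900+9741955019900400=120622574326072500
r25: T_25,6=6×6090236036084530+485000783495250=37026417000002430; T_25,7=7×31677463851804540+6090236036084530=227832482998716310; T_25,8=8×82318282158320505+31677463851804540=690223721118368580; T_25,9=9×120622574326072500+82318282158320505=1167921451092973005
r26: T_26,7=7×227832482998716310+37026417000002430=1631853797991016600; T_26,8=8×690223721118368580+227832482998716310=5749622251945664950; T_26,9=9×1167921451092973005+690223721118368580=11201516780955125625
r27: T_27,8=8×5749622251945664950+1631853797991016600=47628831813556336200; T_27,9=9×11201516780955125625+5749622251945664950=106563273280541795575
Read S(27,8) = 47628831813556336200, S(27,9) = 106563273280541795575.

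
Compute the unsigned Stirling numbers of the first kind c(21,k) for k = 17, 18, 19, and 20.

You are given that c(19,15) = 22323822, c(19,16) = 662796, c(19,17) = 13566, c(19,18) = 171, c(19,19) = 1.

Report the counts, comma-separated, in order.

53327946, 1256850, 20615, 210

i=20: T(20,16)=22323822+19·662796=34916946 | T(20,17)=662796+19·13566=920550 | T(20,18)=13566+19·171=16815 | T(20,19)=171+19·1=190 | T(20,20)=1+19·0=1
i=21: T(21,17)=34916946+20·920550=53327946 | T(21,18)=920550+20·16815=1256850 | T(21,19)=16815+20·190=20615 | T(21,20)=190+20·1=210
Read c(21,17) = 53327946, c(21,18) = 1256850, c(21,19) = 20615, c(21,20) = 210.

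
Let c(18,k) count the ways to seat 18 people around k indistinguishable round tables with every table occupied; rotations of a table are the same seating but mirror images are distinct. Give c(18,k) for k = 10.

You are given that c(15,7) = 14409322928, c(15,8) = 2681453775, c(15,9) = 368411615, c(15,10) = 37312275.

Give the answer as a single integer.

577924894833

i=16: T(16,8)=14409322928+15·2681453775=54631129553 | T(16,9)=2681453775+15·368411615=8207628000 | T(16,10)=368411615+15·37312275=928095740
i=17: T(17,9)=54631129553+16·8207628000=185953177553 | T(17,10)=8207628000+16·928095740=23057159840
i=18: T(18,10)=185953177553+17·23057159840=577924894833
Read c(18,10) = 577924894833.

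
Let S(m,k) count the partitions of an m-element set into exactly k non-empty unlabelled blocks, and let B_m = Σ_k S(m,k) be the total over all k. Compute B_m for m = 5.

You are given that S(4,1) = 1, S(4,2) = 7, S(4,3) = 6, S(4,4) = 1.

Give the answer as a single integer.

52

[5] T[5,1]:1*1+0=1 · T[5,2]:2*7+1=15 · T[5,3]:3*6+7=25 · T[5,4]:4*1+6=10 · T[5,5]:5*0+1=1
B_5 = ΣS(5,k) = 1+15+25+10+1 = 52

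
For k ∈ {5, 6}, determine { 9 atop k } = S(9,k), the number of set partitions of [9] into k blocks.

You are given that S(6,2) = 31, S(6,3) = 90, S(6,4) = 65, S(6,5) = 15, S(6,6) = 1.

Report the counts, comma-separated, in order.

@7  (7,3):90·3+31→301, (7,4):65·4+90→350, (7,5):15·5+65→140, (7,6):1·6+15→21
@8  (8,4):350·4+301→1701, (8,5):140·5+350→1050, (8,6):21·6+140→266
@9  (9,5):1050·5+1701→6951, (9,6):266·6+1050→2646
Read S(9,5) = 6951, S(9,6) = 2646.

6951, 2646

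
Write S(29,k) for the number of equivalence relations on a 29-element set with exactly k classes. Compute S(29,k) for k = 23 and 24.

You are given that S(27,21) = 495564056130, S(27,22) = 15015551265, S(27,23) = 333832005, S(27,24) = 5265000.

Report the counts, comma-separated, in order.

r28: T_28,22=22×15015551265+495564056130=825906183960; T_28,23=23×333832005+15015551265=22693687380; T_28,24=24×5265000+333832005=460192005
r29: T_29,23=23×22693687380+825906183960=1347860993700; T_29,24=24×460192005+22693687380=33738295500
Read S(29,23) = 1347860993700, S(29,24) = 33738295500.

1347860993700, 33738295500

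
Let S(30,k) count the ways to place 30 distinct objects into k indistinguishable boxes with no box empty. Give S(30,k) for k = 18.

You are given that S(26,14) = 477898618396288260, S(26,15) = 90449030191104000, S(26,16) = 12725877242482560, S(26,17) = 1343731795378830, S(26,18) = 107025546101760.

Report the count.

@27  (27,15):90449030191104000·15+477898618396288260→1834634071262848260, (27,16):12725877242482560·16+90449030191104000→294063066070824960, (27,17):1343731795378830·17+12725877242482560→35569317763922670, (27,18):107025546101760·18+1343731795378830→3270191625210510
@28  (28,16):294063066070824960·16+1834634071262848260→6539643128396047620, (28,17):35569317763922670·17+294063066070824960→898741468057510350, (28,18):3270191625210510·18+35569317763922670→94432767017711850
@29  (29,17):898741468057510350·17+6539643128396047620→21818248085373723570, (29,18):94432767017711850·18+898741468057510350→2598531274376323650
@30  (30,18):2598531274376323650·18+21818248085373723570→68591811024147549270
Read S(30,18) = 68591811024147549270.

68591811024147549270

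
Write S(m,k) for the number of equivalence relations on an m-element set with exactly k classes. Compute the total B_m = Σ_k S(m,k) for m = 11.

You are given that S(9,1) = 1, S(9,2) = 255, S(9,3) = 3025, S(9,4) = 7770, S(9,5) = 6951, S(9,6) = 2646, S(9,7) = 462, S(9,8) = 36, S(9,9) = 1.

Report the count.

row 10: T[10][1]=1·1+0=1  T[10][2]=2·255+1=511  T[10][3]=3·3025+255=9330  T[10][4]=4·7770+3025=34105  T[10][5]=5·6951+7770=42525  T[10][6]=6·2646+6951=22827  T[10][7]=7·462+2646=5880  T[10][8]=8·36+462=750  T[10][9]=9·1+36=45  T[10][10]=10·0+1=1
row 11: T[11][1]=1·1+0=1  T[11][2]=2·511+1=1023  T[11][3]=3·9330+511=28501  T[11][4]=4·34105+9330=145750  T[11][5]=5·42525+34105=246730  T[11][6]=6·22827+42525=179487  T[11][7]=7·5880+22827=63987  T[11][8]=8·750+5880=11880  T[11][9]=9·45+750=1155  T[11][10]=10·1+45=55  T[11][11]=11·0+1=1
B_11 = ΣS(11,k) = 1+1023+28501+145750+246730+179487+63987+11880+1155+55+1 = 678570

678570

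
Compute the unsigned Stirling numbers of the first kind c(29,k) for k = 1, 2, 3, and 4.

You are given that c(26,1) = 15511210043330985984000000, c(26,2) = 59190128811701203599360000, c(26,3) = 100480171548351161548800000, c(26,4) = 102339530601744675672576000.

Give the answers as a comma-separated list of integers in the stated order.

304888344611713860501504000000, 1197348677077520393310044160000, 2105684281550279072336117760000, 2236045380156380112643362816000

row 27: T[27][1]=26·15511210043330985984000000+0=403291461126605635584000000  T[27][2]=26·59190128811701203599360000+15511210043330985984000000=1554454559147562279567360000  T[27][3]=26·100480171548351161548800000+59190128811701203599360000=2671674589068831403868160000  T[27][4]=26·102339530601744675672576000+100480171548351161548800000=2761307967193712729035776000
row 28: T[28][1]=27·403291461126605635584000000+0=10888869450418352160768000000  T[28][2]=27·1554454559147562279567360000+403291461126605635584000000=42373564558110787183902720000  T[28][3]=27·2671674589068831403868160000+1554454559147562279567360000=73689668464006010184007680000  T[28][4]=27·2761307967193712729035776000+2671674589068831403868160000=77226989703299075087834112000
row 29: T[29][1]=28·10888869450418352160768000000+0=304888344611713860501504000000  T[29][2]=28·42373564558110787183902720000+10888869450418352160768000000=1197348677077520393310044160000  T[29][3]=28·73689668464006010184007680000+42373564558110787183902720000=2105684281550279072336117760000  T[29][4]=28·77226989703299075087834112000+73689668464006010184007680000=2236045380156380112643362816000
Read c(29,1) = 304888344611713860501504000000, c(29,2) = 1197348677077520393310044160000, c(29,3) = 2105684281550279072336117760000, c(29,4) = 2236045380156380112643362816000.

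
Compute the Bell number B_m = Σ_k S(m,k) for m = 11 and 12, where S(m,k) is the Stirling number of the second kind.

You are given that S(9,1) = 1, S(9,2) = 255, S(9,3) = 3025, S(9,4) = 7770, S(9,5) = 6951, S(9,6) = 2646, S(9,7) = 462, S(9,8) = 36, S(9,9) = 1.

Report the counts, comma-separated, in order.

678570, 4213597

[10] T[10,1]:1*1+0=1 · T[10,2]:2*255+1=511 · T[10,3]:3*3025+255=9330 · T[10,4]:4*7770+3025=34105 · T[10,5]:5*6951+7770=42525 · T[10,6]:6*2646+6951=22827 · T[10,7]:7*462+2646=5880 · T[10,8]:8*36+462=750 · T[10,9]:9*1+36=45 · T[10,10]:10*0+1=1
[11] T[11,1]:1*1+0=1 · T[11,2]:2*511+1=1023 · T[11,3]:3*9330+511=28501 · T[11,4]:4*34105+9330=145750 · T[11,5]:5*42525+34105=246730 · T[11,6]:6*22827+42525=179487 · T[11,7]:7*5880+22827=63987 · T[11,8]:8*750+5880=11880 · T[11,9]:9*45+750=1155 · T[11,10]:10*1+45=55 · T[11,11]:11*0+1=1
[12] T[12,1]:1*1+0=1 · T[12,2]:2*1023+1=2047 · T[12,3]:3*28501+1023=86526 · T[12,4]:4*145750+28501=611501 · T[12,5]:5*246730+145750=1379400 · T[12,6]:6*179487+246730=1323652 · T[12,7]:7*63987+179487=627396 · T[12,8]:8*11880+63987=159027 · T[12,9]:9*1155+11880=22275 · T[12,10]:10*55+1155=1705 · T[12,11]:11*1+55=66 · T[12,12]:12*0+1=1
B_11 = ΣS(11,k) = 1+1023+28501+145750+246730+179487+63987+11880+1155+55+1 = 678570
B_12 = ΣS(12,k) = 1+2047+86526+611501+1379400+1323652+627396+159027+22275+1705+66+1 = 4213597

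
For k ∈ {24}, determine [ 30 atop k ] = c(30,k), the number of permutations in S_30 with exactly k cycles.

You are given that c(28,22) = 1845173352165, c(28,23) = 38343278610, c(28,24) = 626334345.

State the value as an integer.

[29] T[29,23]:28*38343278610+1845173352165=2918785153245 · T[29,24]:28*626334345+38343278610=55880640270
[30] T[30,24]:29*55880640270+2918785153245=4539323721075
Read c(30,24) = 4539323721075.

4539323721075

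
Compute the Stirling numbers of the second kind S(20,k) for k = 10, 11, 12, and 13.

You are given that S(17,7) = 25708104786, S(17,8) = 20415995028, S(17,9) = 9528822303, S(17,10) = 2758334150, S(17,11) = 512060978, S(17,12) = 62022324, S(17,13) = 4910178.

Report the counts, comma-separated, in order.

[18] T[18,8]:8*20415995028+25708104786=189036065010 · T[18,9]:9*9528822303+20415995028=106175395755 · T[18,10]:10*2758334150+9528822303=37112163803 · T[18,11]:11*512060978+2758334150=8391004908 · T[18,12]:12*62022324+512060978=1256328866 · T[18,13]:13*4910178+62022324=125854638
[19] T[19,9]:9*106175395755+189036065010=1144614626805 · T[19,10]:10*37112163803+106175395755=477297033785 · T[19,11]:11*8391004908+37112163803=129413217791 · T[19,12]:12*1256328866+8391004908=23466951300 · T[19,13]:13*125854638+1256328866=2892439160
[20] T[20,10]:10*477297033785+1144614626805=5917584964655 · T[20,11]:11*129413217791+477297033785=1900842429486 · T[20,12]:12*23466951300+129413217791=411016633391 · T[20,13]:13*2892439160+23466951300=61068660380
Read S(20,10) = 5917584964655, S(20,11) = 1900842429486, S(20,12) = 411016633391, S(20,13) = 61068660380.

5917584964655, 1900842429486, 411016633391, 61068660380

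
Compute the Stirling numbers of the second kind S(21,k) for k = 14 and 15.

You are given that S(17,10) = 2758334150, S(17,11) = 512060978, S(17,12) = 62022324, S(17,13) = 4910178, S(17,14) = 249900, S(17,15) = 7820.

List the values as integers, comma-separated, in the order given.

r18: T_18,11=11×512060978+2758334150=8391004908; T_18,12=12×62022324+512060978=1256328866; T_18,13=13×4910178+62022324=125854638; T_18,14=14×249900+4910178=8408778; T_18,15=15×7820+249900=367200
r19: T_19,12=12×1256328866+8391004908=23466951300; T_19,13=13×125854638+1256328866=2892439160; T_19,14=14×8408778+125854638=243577530; T_19,15=15×367200+8408778=13916778
r20: T_20,13=13×2892439160+23466951300=61068660380; T_20,14=14×243577530+2892439160=6302524580; T_20,15=15×13916778+243577530=452329200
r21: T_21,14=14×6302524580+61068660380=149304004500; T_21,15=15×452329200+6302524580=13087462580
Read S(21,14) = 149304004500, S(21,15) = 13087462580.

149304004500, 13087462580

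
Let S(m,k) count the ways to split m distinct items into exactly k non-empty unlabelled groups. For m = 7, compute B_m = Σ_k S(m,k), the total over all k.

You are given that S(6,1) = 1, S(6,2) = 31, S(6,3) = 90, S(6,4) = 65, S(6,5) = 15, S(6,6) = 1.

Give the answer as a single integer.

877

i=7: T(7,1)=0+1·1=1 | T(7,2)=1+2·31=63 | T(7,3)=31+3·90=301 | T(7,4)=90+4·65=350 | T(7,5)=65+5·15=140 | T(7,6)=15+6·1=21 | T(7,7)=1+7·0=1
B_7 = ΣS(7,k) = 1+63+301+350+140+21+1 = 877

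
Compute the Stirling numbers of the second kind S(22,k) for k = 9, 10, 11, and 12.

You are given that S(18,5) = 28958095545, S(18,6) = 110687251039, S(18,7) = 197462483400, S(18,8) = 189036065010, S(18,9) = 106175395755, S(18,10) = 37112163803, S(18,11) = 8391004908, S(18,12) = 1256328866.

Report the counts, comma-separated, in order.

[19] T[19,6]:6*110687251039+28958095545=693081601779 · T[19,7]:7*197462483400+110687251039=1492924634839 · T[19,8]:8*189036065010+197462483400=1709751003480 · T[19,9]:9*106175395755+189036065010=1144614626805 · T[19,10]:10*37112163803+106175395755=477297033785 · T[19,11]:11*8391004908+37112163803=129413217791 · T[19,12]:12*1256328866+8391004908=23466951300
[20] T[20,7]:7*1492924634839+693081601779=11143554045652 · T[20,8]:8*1709751003480+1492924634839=15170932662679 · T[20,9]:9*1144614626805+1709751003480=12011282644725 · T[20,10]:10*477297033785+1144614626805=5917584964655 · T[20,11]:11*129413217791+477297033785=1900842429486 · T[20,12]:12*23466951300+129413217791=411016633391
[21] T[21,8]:8*15170932662679+11143554045652=132511015347084 · T[21,9]:9*12011282644725+15170932662679=123272476465204 · T[21,10]:10*5917584964655+12011282644725=71187132291275 · T[21,11]:11*1900842429486+5917584964655=26826851689001 · T[21,12]:12*411016633391+1900842429486=6833042030178
[22] T[22,9]:9*123272476465204+132511015347084=1241963303533920 · T[22,10]:10*71187132291275+123272476465204=835143799377954 · T[22,11]:11*26826851689001+71187132291275=366282500870286 · T[22,12]:12*6833042030178+26826851689001=108823356051137
Read S(22,9) = 1241963303533920, S(22,10) = 835143799377954, S(22,11) = 366282500870286, S(22,12) = 108823356051137.

1241963303533920, 835143799377954, 366282500870286, 108823356051137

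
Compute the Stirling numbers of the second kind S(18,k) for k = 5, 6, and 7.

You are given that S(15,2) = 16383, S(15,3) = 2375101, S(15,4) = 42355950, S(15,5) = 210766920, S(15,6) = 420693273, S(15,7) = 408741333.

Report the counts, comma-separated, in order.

row 16: T[16][3]=3·2375101+16383=7141686  T[16][4]=4·42355950+2375101=171798901  T[16][5]=5·210766920+42355950=1096190550  T[16][6]=6·420693273+210766920=2734926558  T[16][7]=7·408741333+420693273=3281882604
row 17: T[17][4]=4·171798901+7141686=694337290  T[17][5]=5·1096190550+171798901=5652751651  T[17][6]=6·2734926558+1096190550=17505749898  T[17][7]=7·3281882604+2734926558=25708104786
row 18: T[18][5]=5·5652751651+694337290=28958095545  T[18][6]=6·17505749898+5652751651=110687251039  T[18][7]=7·25708104786+17505749898=197462483400
Read S(18,5) = 28958095545, S(18,6) = 110687251039, S(18,7) = 197462483400.

28958095545, 110687251039, 197462483400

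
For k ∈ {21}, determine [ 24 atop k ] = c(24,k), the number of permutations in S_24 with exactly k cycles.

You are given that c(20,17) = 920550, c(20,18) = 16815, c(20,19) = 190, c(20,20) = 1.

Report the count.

2932776

r21: T_21,18=20×16815+920550=1256850; T_21,19=20×190+16815=20615; T_21,20=20×1+190=210; T_21,21=20×0+1=1
r22: T_22,19=21×20615+1256850=1689765; T_22,20=21×210+20615=25025; T_22,21=21×1+210=231
r23: T_23,20=22×25025+1689765=2240315; T_23,21=22×231+25025=30107
r24: T_24,21=23×30107+2240315=2932776
Read c(24,21) = 2932776.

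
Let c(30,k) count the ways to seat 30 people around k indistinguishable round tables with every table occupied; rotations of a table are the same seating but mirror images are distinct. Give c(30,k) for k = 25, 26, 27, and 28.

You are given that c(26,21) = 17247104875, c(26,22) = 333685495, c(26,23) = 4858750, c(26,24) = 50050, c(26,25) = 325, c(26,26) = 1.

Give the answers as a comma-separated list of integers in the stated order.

i=27: T(27,22)=17247104875+26·333685495=25922927745 | T(27,23)=333685495+26·4858750=460012995 | T(27,24)=4858750+26·50050=6160050 | T(27,25)=50050+26·325=58500 | T(27,26)=325+26·1=351 | T(27,27)=1+26·0=1
i=28: T(28,23)=25922927745+27·460012995=38343278610 | T(28,24)=460012995+27·6160050=626334345 | T(28,25)=6160050+27·58500=7739550 | T(28,26)=58500+27·351=67977 | T(28,27)=351+27·1=378 | T(28,28)=1+27·0=1
i=29: T(29,24)=38343278610+28·626334345=55880640270 | T(29,25)=626334345+28·7739550=843041745 | T(29,26)=7739550+28·67977=9642906 | T(29,27)=67977+28·378=78561 | T(29,28)=378+28·1=406
i=30: T(30,25)=55880640270+29·843041745=80328850875 | T(30,26)=843041745+29·9642906=1122686019 | T(30,27)=9642906+29·78561=11921175 | T(30,28)=78561+29·406=90335
Read c(30,25) = 80328850875, c(30,26) = 1122686019, c(30,27) = 11921175, c(30,28) = 90335.

80328850875, 1122686019, 11921175, 90335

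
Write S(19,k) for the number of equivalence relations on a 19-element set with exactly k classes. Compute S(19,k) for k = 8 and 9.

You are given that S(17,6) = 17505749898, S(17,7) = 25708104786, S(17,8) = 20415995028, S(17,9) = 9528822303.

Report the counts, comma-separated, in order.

1709751003480, 1144614626805

@18  (18,7):25708104786·7+17505749898→197462483400, (18,8):20415995028·8+25708104786→189036065010, (18,9):9528822303·9+20415995028→106175395755
@19  (19,8):189036065010·8+197462483400→1709751003480, (19,9):106175395755·9+189036065010→1144614626805
Read S(19,8) = 1709751003480, S(19,9) = 1144614626805.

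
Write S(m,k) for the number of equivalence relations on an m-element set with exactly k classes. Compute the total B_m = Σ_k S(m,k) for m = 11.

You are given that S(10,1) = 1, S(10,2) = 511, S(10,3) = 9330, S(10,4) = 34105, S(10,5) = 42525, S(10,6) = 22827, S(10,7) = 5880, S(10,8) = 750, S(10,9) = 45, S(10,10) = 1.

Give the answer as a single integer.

row 11: T[11][1]=1·1+0=1  T[11][2]=2·511+1=1023  T[11][3]=3·9330+511=28501  T[11][4]=4·34105+9330=145750  T[11][5]=5·42525+34105=246730  T[11][6]=6·22827+42525=179487  T[11][7]=7·5880+22827=63987  T[11][8]=8·750+5880=11880  T[11][9]=9·45+750=1155  T[11][10]=10·1+45=55  T[11][11]=11·0+1=1
B_11 = ΣS(11,k) = 1+1023+28501+145750+246730+179487+63987+11880+1155+55+1 = 678570

678570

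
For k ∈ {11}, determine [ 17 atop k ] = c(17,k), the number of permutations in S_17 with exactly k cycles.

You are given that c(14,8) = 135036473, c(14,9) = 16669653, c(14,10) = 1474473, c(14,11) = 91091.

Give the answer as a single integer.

i=15: T(15,9)=135036473+14·16669653=368411615 | T(15,10)=16669653+14·1474473=37312275 | T(15,11)=1474473+14·91091=2749747
i=16: T(16,10)=368411615+15·37312275=928095740 | T(16,11)=37312275+15·2749747=78558480
i=17: T(17,11)=928095740+16·78558480=2185031420
Read c(17,11) = 2185031420.

2185031420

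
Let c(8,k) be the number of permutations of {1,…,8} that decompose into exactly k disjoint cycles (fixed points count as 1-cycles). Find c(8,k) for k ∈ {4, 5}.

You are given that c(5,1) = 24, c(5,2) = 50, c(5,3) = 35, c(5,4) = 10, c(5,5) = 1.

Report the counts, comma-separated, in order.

row 6: T[6][2]=5·50+24=274  T[6][3]=5·35+50=225  T[6][4]=5·10+35=85  T[6][5]=5·1+10=15
row 7: T[7][3]=6·225+274=1624  T[7][4]=6·85+225=735  T[7][5]=6·15+85=175
row 8: T[8][4]=7·735+1624=6769  T[8][5]=7·175+735=1960
Read c(8,4) = 6769, c(8,5) = 1960.

6769, 1960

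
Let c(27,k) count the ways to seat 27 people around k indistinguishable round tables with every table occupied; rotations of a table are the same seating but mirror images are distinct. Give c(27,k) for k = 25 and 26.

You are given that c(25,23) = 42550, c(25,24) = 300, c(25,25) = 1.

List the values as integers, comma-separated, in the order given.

58500, 351

r26: T_26,24=25×300+42550=50050; T_26,25=25×1+300=325; T_26,26=25×0+1=1
r27: T_27,25=26×325+50050=58500; T_27,26=26×1+325=351
Read c(27,25) = 58500, c(27,26) = 351.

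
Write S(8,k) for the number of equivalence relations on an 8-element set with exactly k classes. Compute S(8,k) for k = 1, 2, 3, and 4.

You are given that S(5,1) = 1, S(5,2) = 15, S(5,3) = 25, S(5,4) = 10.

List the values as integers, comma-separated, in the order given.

1, 127, 966, 1701

[6] T[6,1]:1*1+0=1 · T[6,2]:2*15+1=31 · T[6,3]:3*25+15=90 · T[6,4]:4*10+25=65
[7] T[7,1]:1*1+0=1 · T[7,2]:2*31+1=63 · T[7,3]:3*90+31=301 · T[7,4]:4*65+90=350
[8] T[8,1]:1*1+0=1 · T[8,2]:2*63+1=127 · T[8,3]:3*301+63=966 · T[8,4]:4*350+301=1701
Read S(8,1) = 1, S(8,2) = 127, S(8,3) = 966, S(8,4) = 1701.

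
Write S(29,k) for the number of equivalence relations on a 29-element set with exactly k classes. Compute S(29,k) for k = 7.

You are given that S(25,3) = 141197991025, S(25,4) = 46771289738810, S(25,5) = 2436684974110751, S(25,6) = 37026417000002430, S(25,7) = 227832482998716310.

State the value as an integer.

[26] T[26,4]:4*46771289738810+141197991025=187226356946265 · T[26,5]:5*2436684974110751+46771289738810=12230196160292565 · T[26,6]:6*37026417000002430+2436684974110751=224595186974125331 · T[26,7]:7*227832482998716310+37026417000002430=1631853797991016600
[27] T[27,5]:5*12230196160292565+187226356946265=61338207158409090 · T[27,6]:6*224595186974125331+12230196160292565=1359801318005044551 · T[27,7]:7*1631853797991016600+224595186974125331=11647571772911241531
[28] T[28,6]:6*1359801318005044551+61338207158409090=8220146115188676396 · T[28,7]:7*11647571772911241531+1359801318005044551=82892803728383735268
[29] T[29,7]:7*82892803728383735268+8220146115188676396=588469772213874823272
Read S(29,7) = 588469772213874823272.

588469772213874823272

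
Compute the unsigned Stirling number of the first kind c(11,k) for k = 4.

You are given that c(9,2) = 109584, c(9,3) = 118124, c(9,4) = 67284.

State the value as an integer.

8409500

@10  (10,3):118124·9+109584→1172700, (10,4):67284·9+118124→723680
@11  (11,4):723680·10+1172700→8409500
Read c(11,4) = 8409500.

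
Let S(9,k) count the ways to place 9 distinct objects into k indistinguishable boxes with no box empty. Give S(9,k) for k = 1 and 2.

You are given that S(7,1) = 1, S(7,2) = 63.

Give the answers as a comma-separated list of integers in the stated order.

1, 255

@8  (8,1):1·1+0→1, (8,2):63·2+1→127
@9  (9,1):1·1+0→1, (9,2):127·2+1→255
Read S(9,1) = 1, S(9,2) = 255.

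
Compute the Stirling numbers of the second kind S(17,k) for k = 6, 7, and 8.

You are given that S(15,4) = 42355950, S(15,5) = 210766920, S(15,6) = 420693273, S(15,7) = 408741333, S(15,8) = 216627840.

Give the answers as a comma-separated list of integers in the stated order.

row 16: T[16][5]=5·210766920+42355950=1096190550  T[16][6]=6·420693273+210766920=2734926558  T[16][7]=7·408741333+420693273=3281882604  T[16][8]=8·216627840+408741333=2141764053
row 17: T[17][6]=6·2734926558+1096190550=17505749898  T[17][7]=7·3281882604+2734926558=25708104786  T[17][8]=8·2141764053+3281882604=20415995028
Read S(17,6) = 17505749898, S(17,7) = 25708104786, S(17,8) = 20415995028.

17505749898, 25708104786, 20415995028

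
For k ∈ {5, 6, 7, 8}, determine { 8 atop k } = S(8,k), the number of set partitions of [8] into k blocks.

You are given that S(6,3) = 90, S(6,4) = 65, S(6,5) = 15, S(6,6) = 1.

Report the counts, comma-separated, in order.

@7  (7,4):65·4+90→350, (7,5):15·5+65→140, (7,6):1·6+15→21, (7,7):0·7+1→1
@8  (8,5):140·5+350→1050, (8,6):21·6+140→266, (8,7):1·7+21→28, (8,8):0·8+1→1
Read S(8,5) = 1050, S(8,6) = 266, S(8,7) = 28, S(8,8) = 1.

1050, 266, 28, 1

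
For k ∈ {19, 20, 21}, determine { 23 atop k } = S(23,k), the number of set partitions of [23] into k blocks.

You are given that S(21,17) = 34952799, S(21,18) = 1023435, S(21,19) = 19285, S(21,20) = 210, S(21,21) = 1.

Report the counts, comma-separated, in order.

79781779, 1859550, 28336

r22: T_22,18=18×1023435+34952799=53374629; T_22,19=19×19285+1023435=1389850; T_22,20=20×210+19285=23485; T_22,21=21×1+210=231
r23: T_23,19=19×1389850+53374629=79781779; T_23,20=20×23485+1389850=1859550; T_23,21=21×231+23485=28336
Read S(23,19) = 79781779, S(23,20) = 1859550, S(23,21) = 28336.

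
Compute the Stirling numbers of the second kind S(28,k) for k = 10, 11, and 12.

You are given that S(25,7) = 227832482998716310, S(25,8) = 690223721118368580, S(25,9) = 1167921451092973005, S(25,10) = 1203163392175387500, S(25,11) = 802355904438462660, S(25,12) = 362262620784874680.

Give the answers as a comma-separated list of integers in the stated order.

row 26: T[26][8]=8·690223721118368580+227832482998716310=5749622251945664950  T[26][9]=9·1167921451092973005+690223721118368580=11201516780955125625  T[26][10]=10·1203163392175387500+1167921451092973005=13199555372846848005  T[26][11]=11·802355904438462660+1203163392175387500=10029078340998476760  T[26][12]=12·362262620784874680+802355904438462660=5149507353856958820
row 27: T[27][9]=9·11201516780955125625+5749622251945664950=106563273280541795575  T[27][10]=10·13199555372846848005+11201516780955125625=143197070509423605675  T[27][11]=11·10029078340998476760+13199555372846848005=123519417123830092365  T[27][12]=12·5149507353856958820+10029078340998476760=71823166587281982600
row 28: T[28][10]=10·143197070509423605675+106563273280541795575=1538533978374777852325  T[28][11]=11·123519417123830092365+143197070509423605675=1501910658871554621690  T[28][12]=12·71823166587281982600+123519417123830092365=985397416171213883565
Read S(28,10) = 1538533978374777852325, S(28,11) = 1501910658871554621690, S(28,12) = 985397416171213883565.

1538533978374777852325, 1501910658871554621690, 985397416171213883565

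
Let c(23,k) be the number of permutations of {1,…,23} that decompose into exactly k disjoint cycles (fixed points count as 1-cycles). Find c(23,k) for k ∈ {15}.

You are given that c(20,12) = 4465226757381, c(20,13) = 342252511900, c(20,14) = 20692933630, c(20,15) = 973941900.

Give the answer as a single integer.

r21: T_21,13=20×342252511900+4465226757381=11310276995381; T_21,14=20×20692933630+342252511900=756111184500; T_21,15=20×973941900+20692933630=40171771630
r22: T_22,14=21×756111184500+11310276995381=27188611869881; T_22,15=21×40171771630+756111184500=1599718388730
r23: T_23,15=22×1599718388730+27188611869881=62382416421941
Read c(23,15) = 62382416421941.

62382416421941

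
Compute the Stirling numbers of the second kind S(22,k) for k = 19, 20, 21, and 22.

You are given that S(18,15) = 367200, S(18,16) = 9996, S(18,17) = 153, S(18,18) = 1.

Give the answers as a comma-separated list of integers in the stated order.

1389850, 23485, 231, 1

i=19: T(19,16)=367200+16·9996=527136 | T(19,17)=9996+17·153=12597 | T(19,18)=153+18·1=171 | T(19,19)=1+19·0=1
i=20: T(20,17)=527136+17·12597=741285 | T(20,18)=12597+18·171=15675 | T(20,19)=171+19·1=190 | T(20,20)=1+20·0=1
i=21: T(21,18)=741285+18·15675=1023435 | T(21,19)=15675+19·190=19285 | T(21,20)=190+20·1=210 | T(21,21)=1+21·0=1
i=22: T(22,19)=1023435+19·19285=1389850 | T(22,20)=19285+20·210=23485 | T(22,21)=210+21·1=231 | T(22,22)=1+22·0=1
Read S(22,19) = 1389850, S(22,20) = 23485, S(22,21) = 231, S(22,22) = 1.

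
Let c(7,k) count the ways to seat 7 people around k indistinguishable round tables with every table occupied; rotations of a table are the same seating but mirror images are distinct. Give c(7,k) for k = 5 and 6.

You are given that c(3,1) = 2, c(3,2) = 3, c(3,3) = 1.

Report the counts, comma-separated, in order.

175, 21

i=4: T(4,2)=2+3·3=11 | T(4,3)=3+3·1=6 | T(4,4)=1+3·0=1
i=5: T(5,3)=11+4·6=35 | T(5,4)=6+4·1=10 | T(5,5)=1+4·0=1
i=6: T(6,4)=35+5·10=85 | T(6,5)=10+5·1=15 | T(6,6)=1+5·0=1
i=7: T(7,5)=85+6·15=175 | T(7,6)=15+6·1=21
Read c(7,5) = 175, c(7,6) = 21.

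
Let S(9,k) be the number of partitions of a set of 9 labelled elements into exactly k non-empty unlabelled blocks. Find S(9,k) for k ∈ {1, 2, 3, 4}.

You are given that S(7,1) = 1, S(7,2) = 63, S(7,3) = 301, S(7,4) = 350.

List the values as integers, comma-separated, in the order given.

1, 255, 3025, 7770

[8] T[8,1]:1*1+0=1 · T[8,2]:2*63+1=127 · T[8,3]:3*301+63=966 · T[8,4]:4*350+301=1701
[9] T[9,1]:1*1+0=1 · T[9,2]:2*127+1=255 · T[9,3]:3*966+127=3025 · T[9,4]:4*1701+966=7770
Read S(9,1) = 1, S(9,2) = 255, S(9,3) = 3025, S(9,4) = 7770.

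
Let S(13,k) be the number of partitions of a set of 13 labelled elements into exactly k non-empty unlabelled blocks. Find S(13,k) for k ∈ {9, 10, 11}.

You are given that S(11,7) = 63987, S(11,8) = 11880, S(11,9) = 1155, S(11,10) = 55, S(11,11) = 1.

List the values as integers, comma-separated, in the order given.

row 12: T[12][8]=8·11880+63987=159027  T[12][9]=9·1155+11880=22275  T[12][10]=10·55+1155=1705  T[12][11]=11·1+55=66
row 13: T[13][9]=9·22275+159027=359502  T[13][10]=10·1705+22275=39325  T[13][11]=11·66+1705=2431
Read S(13,9) = 359502, S(13,10) = 39325, S(13,11) = 2431.

359502, 39325, 2431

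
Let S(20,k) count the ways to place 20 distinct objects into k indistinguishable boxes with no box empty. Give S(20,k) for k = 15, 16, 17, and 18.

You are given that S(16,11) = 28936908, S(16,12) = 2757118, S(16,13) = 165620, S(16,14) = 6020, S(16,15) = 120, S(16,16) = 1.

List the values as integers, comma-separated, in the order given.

452329200, 22350954, 741285, 15675

[17] T[17,12]:12*2757118+28936908=62022324 · T[17,13]:13*165620+2757118=4910178 · T[17,14]:14*6020+165620=249900 · T[17,15]:15*120+6020=7820 · T[17,16]:16*1+120=136 · T[17,17]:17*0+1=1
[18] T[18,13]:13*4910178+62022324=125854638 · T[18,14]:14*249900+4910178=8408778 · T[18,15]:15*7820+249900=367200 · T[18,16]:16*136+7820=9996 · T[18,17]:17*1+136=153 · T[18,18]:18*0+1=1
[19] T[19,14]:14*8408778+125854638=243577530 · T[19,15]:15*367200+8408778=13916778 · T[19,16]:16*9996+367200=527136 · T[19,17]:17*153+9996=12597 · T[19,18]:18*1+153=171
[20] T[20,15]:15*13916778+243577530=452329200 · T[20,16]:16*527136+13916778=22350954 · T[20,17]:17*12597+527136=741285 · T[20,18]:18*171+12597=15675
Read S(20,15) = 452329200, S(20,16) = 22350954, S(20,17) = 741285, S(20,18) = 15675.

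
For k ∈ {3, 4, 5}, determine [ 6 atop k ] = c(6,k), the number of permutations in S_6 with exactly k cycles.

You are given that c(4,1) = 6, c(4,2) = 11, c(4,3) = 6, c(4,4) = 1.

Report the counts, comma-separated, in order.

row 5: T[5][2]=4·11+6=50  T[5][3]=4·6+11=35  T[5][4]=4·1+6=10  T[5][5]=4·0+1=1
row 6: T[6][3]=5·35+50=225  T[6][4]=5·10+35=85  T[6][5]=5·1+10=15
Read c(6,3) = 225, c(6,4) = 85, c(6,5) = 15.

225, 85, 15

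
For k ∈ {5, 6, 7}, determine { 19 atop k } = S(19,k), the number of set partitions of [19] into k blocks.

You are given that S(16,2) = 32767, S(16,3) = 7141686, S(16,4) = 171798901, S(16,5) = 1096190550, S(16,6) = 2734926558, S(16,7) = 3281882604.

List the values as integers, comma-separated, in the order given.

[17] T[17,3]:3*7141686+32767=21457825 · T[17,4]:4*171798901+7141686=694337290 · T[17,5]:5*1096190550+171798901=5652751651 · T[17,6]:6*2734926558+1096190550=17505749898 · T[17,7]:7*3281882604+2734926558=25708104786
[18] T[18,4]:4*694337290+21457825=2798806985 · T[18,5]:5*5652751651+694337290=28958095545 · T[18,6]:6*17505749898+5652751651=110687251039 · T[18,7]:7*25708104786+17505749898=197462483400
[19] T[19,5]:5*28958095545+2798806985=147589284710 · T[19,6]:6*110687251039+28958095545=693081601779 · T[19,7]:7*197462483400+110687251039=1492924634839
Read S(19,5) = 147589284710, S(19,6) = 693081601779, S(19,7) = 1492924634839.

147589284710, 693081601779, 1492924634839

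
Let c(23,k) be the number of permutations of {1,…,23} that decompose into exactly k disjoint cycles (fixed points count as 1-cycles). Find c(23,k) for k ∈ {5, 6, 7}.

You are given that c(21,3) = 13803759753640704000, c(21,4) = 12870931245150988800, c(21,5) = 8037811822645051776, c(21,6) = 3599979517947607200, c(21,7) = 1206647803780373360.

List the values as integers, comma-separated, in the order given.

row 22: T[22][4]=21·12870931245150988800+13803759753640704000=284093315901811468800  T[22][5]=21·8037811822645051776+12870931245150988800=181664979520697076096  T[22][6]=21·3599979517947607200+8037811822645051776=83637381699544802976  T[22][7]=21·1206647803780373360+3599979517947607200=28939583397335447760
row 23: T[23][5]=22·181664979520697076096+284093315901811468800=4280722865357147142912  T[23][6]=22·83637381699544802976+181664979520697076096=2021687376910682741568  T[23][7]=22·28939583397335447760+83637381699544802976=720308216440924653696
Read c(23,5) = 4280722865357147142912, c(23,6) = 2021687376910682741568, c(23,7) = 720308216440924653696.

4280722865357147142912, 2021687376910682741568, 720308216440924653696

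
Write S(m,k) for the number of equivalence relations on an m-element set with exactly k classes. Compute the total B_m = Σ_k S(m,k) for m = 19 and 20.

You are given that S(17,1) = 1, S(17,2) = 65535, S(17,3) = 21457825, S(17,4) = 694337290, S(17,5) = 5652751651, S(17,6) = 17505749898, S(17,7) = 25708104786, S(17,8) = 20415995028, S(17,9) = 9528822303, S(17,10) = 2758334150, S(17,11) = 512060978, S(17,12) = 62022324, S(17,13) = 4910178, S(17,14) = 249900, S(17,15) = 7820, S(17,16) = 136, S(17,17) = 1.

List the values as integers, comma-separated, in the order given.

5832742205057, 51724158235372

i=18: T(18,1)=0+1·1=1 | T(18,2)=1+2·65535=131071 | T(18,3)=65535+3·21457825=64439010 | T(18,4)=21457825+4·694337290=2798806985 | T(18,5)=694337290+5·5652751651=28958095545 | T(18,6)=5652751651+6·17505749898=110687251039 | T(18,7)=17505749898+7·25708104786=197462483400 | T(18,8)=25708104786+8·20415995028=189036065010 | T(18,9)=20415995028+9·9528822303=106175395755 | T(18,10)=9528822303+10·2758334150=37112163803 | T(18,11)=2758334150+11·512060978=8391004908 | T(18,12)=512060978+12·62022324=1256328866 | T(18,13)=62022324+13·4910178=125854638 | T(18,14)=4910178+14·249900=8408778 | T(18,15)=249900+15·7820=367200 | T(18,16)=7820+16·136=9996 | T(18,17)=136+17·1=153 | T(18,18)=1+18·0=1
i=19: T(19,1)=0+1·1=1 | T(19,2)=1+2·131071=262143 | T(19,3)=131071+3·64439010=193448101 | T(19,4)=64439010+4·2798806985=11259666950 | T(19,5)=2798806985+5·28958095545=147589284710 | T(19,6)=28958095545+6·110687251039=693081601779 | T(19,7)=110687251039+7·197462483400=1492924634839 | T(19,8)=197462483400+8·189036065010=1709751003480 | T(19,9)=189036065010+9·106175395755=1144614626805 | T(19,10)=106175395755+10·37112163803=477297033785 | T(19,11)=37112163803+11·8391004908=129413217791 | T(19,12)=8391004908+12·1256328866=23466951300 | T(19,13)=1256328866+13·125854638=2892439160 | T(19,14)=125854638+14·8408778=243577530 | T(19,15)=8408778+15·367200=13916778 | T(19,16)=367200+16·9996=527136 | T(19,17)=9996+17·153=12597 | T(19,18)=153+18·1=171 | T(19,19)=1+19·0=1
i=20: T(20,1)=0+1·1=1 | T(20,2)=1+2·262143=524287 | T(20,3)=262143+3·193448101=580606446 | T(20,4)=193448101+4·11259666950=45232115901 | T(20,5)=11259666950+5·147589284710=749206090500 | T(20,6)=147589284710+6·693081601779=4306078895384 | T(20,7)=693081601779+7·1492924634839=11143554045652 | T(20,8)=1492924634839+8·1709751003480=15170932662679 | T(20,9)=1709751003480+9·1144614626805=12011282644725 | T(20,10)=1144614626805+10·477297033785=5917584964655 | T(20,11)=477297033785+11·129413217791=1900842429486 | T(20,12)=129413217791+12·23466951300=411016633391 | T(20,13)=23466951300+13·2892439160=61068660380 | T(20,14)=2892439160+14·243577530=6302524580 | T(20,15)=243577530+15·13916778=452329200 | T(20,16)=13916778+16·527136=22350954 | T(20,17)=527136+17·12597=741285 | T(20,18)=12597+18·171=15675 | T(20,19)=171+19·1=190 | T(20,20)=1+20·0=1
B_19 = ΣS(19,k) = 1+262143+193448101+11259666950+147589284710+693081601779+1492924634839+1709751003480+1144614626805+477297033785+129413217791+23466951300+2892439160+243577530+13916778+527136+12597+171+1 = 5832742205057
B_20 = ΣS(20,k) = 1+524287+580606446+45232115901+749206090500+4306078895384+11143554045652+15170932662679+12011282644725+5917584964655+1900842429486+411016633391+61068660380+6302524580+452329200+22350954+741285+15675+190+1 = 51724158235372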